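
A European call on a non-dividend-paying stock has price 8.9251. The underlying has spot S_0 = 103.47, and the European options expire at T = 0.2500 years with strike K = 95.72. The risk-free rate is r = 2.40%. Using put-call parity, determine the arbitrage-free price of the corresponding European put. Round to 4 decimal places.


Answer: Put price = 0.6025

Derivation:
Put-call parity: C - P = S_0 * exp(-qT) - K * exp(-rT).
S_0 * exp(-qT) = 103.4700 * 1.00000000 = 103.47000000
K * exp(-rT) = 95.7200 * 0.99401796 = 95.14739952
P = C - S*exp(-qT) + K*exp(-rT)
P = 8.9251 - 103.47000000 + 95.14739952 = 0.6025


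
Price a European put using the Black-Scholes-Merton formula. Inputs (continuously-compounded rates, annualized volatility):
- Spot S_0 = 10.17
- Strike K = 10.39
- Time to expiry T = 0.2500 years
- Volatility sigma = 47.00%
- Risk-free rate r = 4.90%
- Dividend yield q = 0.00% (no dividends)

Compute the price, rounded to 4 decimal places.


Answer: Price = 1.0031

Derivation:
d1 = (ln(S/K) + (r - q + 0.5*sigma^2) * T) / (sigma * sqrt(T)) = 0.07855704
d2 = d1 - sigma * sqrt(T) = -0.15644296
exp(-rT) = 0.98782473; exp(-qT) = 1.00000000
P = K * exp(-rT) * N(-d2) - S_0 * exp(-qT) * N(-d1)
N(-d1) = 0.46869248; N(-d2) = 0.56215806
P = 10.3900 * 0.98782473 * 0.56215806 - 10.1700 * 1.00000000 * 0.46869248 = 1.0031


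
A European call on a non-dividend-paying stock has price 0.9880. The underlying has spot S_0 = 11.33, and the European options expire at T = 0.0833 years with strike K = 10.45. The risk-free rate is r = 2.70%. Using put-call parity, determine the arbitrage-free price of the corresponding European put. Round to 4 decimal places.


Answer: Put price = 0.0845

Derivation:
Put-call parity: C - P = S_0 * exp(-qT) - K * exp(-rT).
S_0 * exp(-qT) = 11.3300 * 1.00000000 = 11.33000000
K * exp(-rT) = 10.4500 * 0.99775343 = 10.42652332
P = C - S*exp(-qT) + K*exp(-rT)
P = 0.9880 - 11.33000000 + 10.42652332 = 0.0845


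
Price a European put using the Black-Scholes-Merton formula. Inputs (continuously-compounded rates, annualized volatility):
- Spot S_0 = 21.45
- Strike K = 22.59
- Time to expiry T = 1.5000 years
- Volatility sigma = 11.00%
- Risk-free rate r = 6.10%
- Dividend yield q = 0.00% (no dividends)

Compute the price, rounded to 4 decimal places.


d1 = (ln(S/K) + (r - q + 0.5*sigma^2) * T) / (sigma * sqrt(T)) = 0.36217053
d2 = d1 - sigma * sqrt(T) = 0.22744859
exp(-rT) = 0.91256132; exp(-qT) = 1.00000000
P = K * exp(-rT) * N(-d2) - S_0 * exp(-qT) * N(-d1)
N(-d1) = 0.35861230; N(-d2) = 0.41003747
P = 22.5900 * 0.91256132 * 0.41003747 - 21.4500 * 1.00000000 * 0.35861230 = 0.7606

Answer: Price = 0.7606


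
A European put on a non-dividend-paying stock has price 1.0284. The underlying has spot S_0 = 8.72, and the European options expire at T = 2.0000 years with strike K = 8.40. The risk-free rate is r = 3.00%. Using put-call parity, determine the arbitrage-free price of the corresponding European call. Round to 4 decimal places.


Put-call parity: C - P = S_0 * exp(-qT) - K * exp(-rT).
S_0 * exp(-qT) = 8.7200 * 1.00000000 = 8.72000000
K * exp(-rT) = 8.4000 * 0.94176453 = 7.91082208
C = P + S*exp(-qT) - K*exp(-rT)
C = 1.0284 + 8.72000000 - 7.91082208 = 1.8376

Answer: Call price = 1.8376


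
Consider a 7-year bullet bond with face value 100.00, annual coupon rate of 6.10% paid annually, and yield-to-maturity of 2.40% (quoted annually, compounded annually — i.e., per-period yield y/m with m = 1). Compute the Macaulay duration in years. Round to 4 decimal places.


Answer: Macaulay duration = 6.0264 years

Derivation:
Coupon per period c = face * coupon_rate / m = 6.100000
Periods per year m = 1; per-period yield y/m = 0.024000
Number of cashflows N = 7
Cashflows (t years, CF_t, discount factor 1/(1+y/m)^(m*t), PV):
  t = 1.0000: CF_t = 6.100000, DF = 0.976562, PV = 5.957031
  t = 2.0000: CF_t = 6.100000, DF = 0.953674, PV = 5.817413
  t = 3.0000: CF_t = 6.100000, DF = 0.931323, PV = 5.681068
  t = 4.0000: CF_t = 6.100000, DF = 0.909495, PV = 5.547918
  t = 5.0000: CF_t = 6.100000, DF = 0.888178, PV = 5.417888
  t = 6.0000: CF_t = 6.100000, DF = 0.867362, PV = 5.290907
  t = 7.0000: CF_t = 106.100000, DF = 0.847033, PV = 89.870196
Price P = sum_t PV_t = 123.582421
Macaulay numerator sum_t t * PV_t:
  t * PV_t at t = 1.0000: 5.957031
  t * PV_t at t = 2.0000: 11.634827
  t * PV_t at t = 3.0000: 17.043203
  t * PV_t at t = 4.0000: 22.191671
  t * PV_t at t = 5.0000: 27.089442
  t * PV_t at t = 6.0000: 31.745440
  t * PV_t at t = 7.0000: 629.091370
Macaulay duration D = (sum_t t * PV_t) / P = 744.752983 / 123.582421 = 6.026367


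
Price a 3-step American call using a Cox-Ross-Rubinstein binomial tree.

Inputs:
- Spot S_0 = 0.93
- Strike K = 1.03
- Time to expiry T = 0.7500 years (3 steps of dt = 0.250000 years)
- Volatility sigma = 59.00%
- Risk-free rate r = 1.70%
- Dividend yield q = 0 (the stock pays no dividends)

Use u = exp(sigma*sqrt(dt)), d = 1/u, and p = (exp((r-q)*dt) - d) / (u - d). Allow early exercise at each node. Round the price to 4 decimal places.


Answer: Price = V(0,0) = 0.1678

Derivation:
dt = T/N = 0.250000
u = exp(sigma*sqrt(dt)) = 1.343126; d = 1/u = 0.744532
p = (exp((r-q)*dt) - d) / (u - d) = 0.433895
Discount per step: exp(-r*dt) = 0.995759
Stock lattice S(k, i) with i counting down-moves:
  k=0: S(0,0) = 0.9300
  k=1: S(1,0) = 1.2491; S(1,1) = 0.6924
  k=2: S(2,0) = 1.6777; S(2,1) = 0.9300; S(2,2) = 0.5155
  k=3: S(3,0) = 2.2534; S(3,1) = 1.2491; S(3,2) = 0.6924; S(3,3) = 0.3838
Terminal payoffs V(N, i) = max(S_T - K, 0):
  V(3,0) = 1.223375; V(3,1) = 0.219108; V(3,2) = 0.000000; V(3,3) = 0.000000
Backward induction: V(k, i) = exp(-r*dt) * [p * V(k+1, i) + (1-p) * V(k+1, i+1)]; then take max(V_cont, immediate exercise) for American.
  V(2,0) = exp(-r*dt) * [p*1.223375 + (1-p)*0.219108] = 0.652077; exercise = 0.647709; V(2,0) = max -> 0.652077
  V(2,1) = exp(-r*dt) * [p*0.219108 + (1-p)*0.000000] = 0.094667; exercise = 0.000000; V(2,1) = max -> 0.094667
  V(2,2) = exp(-r*dt) * [p*0.000000 + (1-p)*0.000000] = 0.000000; exercise = 0.000000; V(2,2) = max -> 0.000000
  V(1,0) = exp(-r*dt) * [p*0.652077 + (1-p)*0.094667] = 0.335097; exercise = 0.219108; V(1,0) = max -> 0.335097
  V(1,1) = exp(-r*dt) * [p*0.094667 + (1-p)*0.000000] = 0.040901; exercise = 0.000000; V(1,1) = max -> 0.040901
  V(0,0) = exp(-r*dt) * [p*0.335097 + (1-p)*0.040901] = 0.167837; exercise = 0.000000; V(0,0) = max -> 0.167837


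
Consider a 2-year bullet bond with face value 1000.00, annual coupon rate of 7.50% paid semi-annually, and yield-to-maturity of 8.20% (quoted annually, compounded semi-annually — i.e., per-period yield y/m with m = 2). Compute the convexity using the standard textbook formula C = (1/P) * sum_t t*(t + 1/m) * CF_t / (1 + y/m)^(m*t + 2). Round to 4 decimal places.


Coupon per period c = face * coupon_rate / m = 37.500000
Periods per year m = 2; per-period yield y/m = 0.041000
Number of cashflows N = 4
Cashflows (t years, CF_t, discount factor 1/(1+y/m)^(m*t), PV):
  t = 0.5000: CF_t = 37.500000, DF = 0.960615, PV = 36.023055
  t = 1.0000: CF_t = 37.500000, DF = 0.922781, PV = 34.604279
  t = 1.5000: CF_t = 37.500000, DF = 0.886437, PV = 33.241383
  t = 2.0000: CF_t = 1037.500000, DF = 0.851524, PV = 883.456534
Price P = sum_t PV_t = 987.325251
Convexity numerator sum_t t*(t + 1/m) * CF_t / (1+y/m)^(m*t + 2):
  t = 0.5000: term = 16.620691
  t = 1.0000: term = 47.898246
  t = 1.5000: term = 92.023527
  t = 2.0000: term = 4076.183556
Convexity = (1/P) * sum = 4232.726020 / 987.325251 = 4.287063

Answer: Convexity = 4.2871


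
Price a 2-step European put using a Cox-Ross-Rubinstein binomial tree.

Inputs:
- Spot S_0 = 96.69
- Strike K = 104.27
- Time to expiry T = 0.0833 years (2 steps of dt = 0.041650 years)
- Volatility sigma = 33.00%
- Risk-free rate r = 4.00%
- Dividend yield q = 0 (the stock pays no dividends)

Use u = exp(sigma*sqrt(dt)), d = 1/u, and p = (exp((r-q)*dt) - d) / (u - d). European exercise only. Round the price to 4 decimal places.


Answer: Price = V(0,0) = 8.7901

Derivation:
dt = T/N = 0.041650
u = exp(sigma*sqrt(dt)) = 1.069667; d = 1/u = 0.934870
p = (exp((r-q)*dt) - d) / (u - d) = 0.495539
Discount per step: exp(-r*dt) = 0.998335
Stock lattice S(k, i) with i counting down-moves:
  k=0: S(0,0) = 96.6900
  k=1: S(1,0) = 103.4261; S(1,1) = 90.3926
  k=2: S(2,0) = 110.6315; S(2,1) = 96.6900; S(2,2) = 84.5054
Terminal payoffs V(N, i) = max(K - S_T, 0):
  V(2,0) = 0.000000; V(2,1) = 7.580000; V(2,2) = 19.764637
Backward induction: V(k, i) = exp(-r*dt) * [p * V(k+1, i) + (1-p) * V(k+1, i+1)].
  V(1,0) = exp(-r*dt) * [p*0.000000 + (1-p)*7.580000] = 3.817448
  V(1,1) = exp(-r*dt) * [p*7.580000 + (1-p)*19.764637] = 13.703823
  V(0,0) = exp(-r*dt) * [p*3.817448 + (1-p)*13.703823] = 8.790081


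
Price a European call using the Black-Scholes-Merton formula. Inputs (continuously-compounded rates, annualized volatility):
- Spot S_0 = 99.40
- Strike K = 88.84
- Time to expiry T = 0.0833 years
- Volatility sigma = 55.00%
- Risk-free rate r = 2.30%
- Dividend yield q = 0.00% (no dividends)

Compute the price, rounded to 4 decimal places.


Answer: Price = 12.7858

Derivation:
d1 = (ln(S/K) + (r - q + 0.5*sigma^2) * T) / (sigma * sqrt(T)) = 0.79898252
d2 = d1 - sigma * sqrt(T) = 0.64024296
exp(-rT) = 0.99808593; exp(-qT) = 1.00000000
C = S_0 * exp(-qT) * N(d1) - K * exp(-rT) * N(d2)
N(d1) = 0.78784973; N(d2) = 0.73899267
C = 99.4000 * 1.00000000 * 0.78784973 - 88.8400 * 0.99808593 * 0.73899267 = 12.7858


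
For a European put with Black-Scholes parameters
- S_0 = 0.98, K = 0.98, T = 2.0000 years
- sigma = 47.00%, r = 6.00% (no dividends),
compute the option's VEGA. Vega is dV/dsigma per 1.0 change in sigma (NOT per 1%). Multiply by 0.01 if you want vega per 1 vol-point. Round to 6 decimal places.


d1 = 0.5128780887; d2 = -0.1518022856
phi(d1) = 0.3497766398; exp(-qT) = 1.0000000000; exp(-rT) = 0.8869204367
Vega = S * exp(-qT) * phi(d1) * sqrt(T) = 0.9800 * 1.0000000000 * 0.3497766398 * 1.4142135624 = 0.484766

Answer: Vega = 0.484766


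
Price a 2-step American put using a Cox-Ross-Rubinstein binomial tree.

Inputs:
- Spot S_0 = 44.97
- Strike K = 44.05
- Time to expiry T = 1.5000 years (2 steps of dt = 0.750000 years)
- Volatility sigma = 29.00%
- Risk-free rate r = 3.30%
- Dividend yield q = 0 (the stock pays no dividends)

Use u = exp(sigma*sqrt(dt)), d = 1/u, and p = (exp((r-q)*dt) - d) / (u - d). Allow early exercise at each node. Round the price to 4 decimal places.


dt = T/N = 0.750000
u = exp(sigma*sqrt(dt)) = 1.285500; d = 1/u = 0.777908
p = (exp((r-q)*dt) - d) / (u - d) = 0.486909
Discount per step: exp(-r*dt) = 0.975554
Stock lattice S(k, i) with i counting down-moves:
  k=0: S(0,0) = 44.9700
  k=1: S(1,0) = 57.8089; S(1,1) = 34.9825
  k=2: S(2,0) = 74.3133; S(2,1) = 44.9700; S(2,2) = 27.2132
Terminal payoffs V(N, i) = max(K - S_T, 0):
  V(2,0) = 0.000000; V(2,1) = 0.000000; V(2,2) = 16.836835
Backward induction: V(k, i) = exp(-r*dt) * [p * V(k+1, i) + (1-p) * V(k+1, i+1)]; then take max(V_cont, immediate exercise) for American.
  V(1,0) = exp(-r*dt) * [p*0.000000 + (1-p)*0.000000] = 0.000000; exercise = 0.000000; V(1,0) = max -> 0.000000
  V(1,1) = exp(-r*dt) * [p*0.000000 + (1-p)*16.836835] = 8.427639; exercise = 9.067490; V(1,1) = max -> 9.067490
  V(0,0) = exp(-r*dt) * [p*0.000000 + (1-p)*9.067490] = 4.538711; exercise = 0.000000; V(0,0) = max -> 4.538711

Answer: Price = V(0,0) = 4.5387


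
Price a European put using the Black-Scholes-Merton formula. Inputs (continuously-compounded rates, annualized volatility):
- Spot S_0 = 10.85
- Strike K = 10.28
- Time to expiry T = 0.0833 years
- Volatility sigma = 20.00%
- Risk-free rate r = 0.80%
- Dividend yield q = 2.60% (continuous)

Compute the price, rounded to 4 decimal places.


Answer: Price = 0.0601

Derivation:
d1 = (ln(S/K) + (r - q + 0.5*sigma^2) * T) / (sigma * sqrt(T)) = 0.93777127
d2 = d1 - sigma * sqrt(T) = 0.88004779
exp(-rT) = 0.99933382; exp(-qT) = 0.99783654
P = K * exp(-rT) * N(-d2) - S_0 * exp(-qT) * N(-d1)
N(-d1) = 0.17418098; N(-d2) = 0.18941671
P = 10.2800 * 0.99933382 * 0.18941671 - 10.8500 * 0.99783654 * 0.17418098 = 0.0601


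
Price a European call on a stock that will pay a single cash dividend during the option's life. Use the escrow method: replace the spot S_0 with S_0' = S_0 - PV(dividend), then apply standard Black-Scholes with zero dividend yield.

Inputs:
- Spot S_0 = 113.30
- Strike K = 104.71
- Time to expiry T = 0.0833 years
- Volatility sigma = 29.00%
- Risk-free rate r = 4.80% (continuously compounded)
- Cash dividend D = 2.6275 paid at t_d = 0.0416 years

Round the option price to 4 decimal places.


Answer: Price = 7.6482

Derivation:
PV(D) = D * exp(-r * t_d) = 2.6275 * 0.99800519 = 2.62225864
S_0' = S_0 - PV(D) = 113.3000 - 2.62225864 = 110.67774136
d1 = (ln(S_0'/K) + (r + sigma^2/2)*T) / (sigma*sqrt(T)) = 0.75185194
d2 = d1 - sigma*sqrt(T) = 0.66815289
exp(-rT) = 0.99600958
N(d1) = 0.77392995; N(d2) = 0.74798200
C = S_0' * N(d1) - K * exp(-rT) * N(d2) = 110.67774136 * 0.77392995 - 104.7100 * 0.99600958 * 0.74798200 = 7.6482


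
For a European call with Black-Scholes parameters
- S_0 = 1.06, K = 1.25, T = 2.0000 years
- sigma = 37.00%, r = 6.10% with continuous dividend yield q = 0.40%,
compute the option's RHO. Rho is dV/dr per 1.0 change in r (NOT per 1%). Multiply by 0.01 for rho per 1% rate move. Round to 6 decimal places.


Answer: Rho = 0.796305

Derivation:
d1 = 0.1644030085; d2 = -0.3588560096
phi(d1) = 0.3935871712; exp(-qT) = 0.9920319148; exp(-rT) = 0.8851483685
N(d2) = 0.3598514049
Rho = K*T*exp(-rT)*N(d2) = 1.2500 * 2.0000 * 0.8851483685 * 0.3598514049 = 0.796305


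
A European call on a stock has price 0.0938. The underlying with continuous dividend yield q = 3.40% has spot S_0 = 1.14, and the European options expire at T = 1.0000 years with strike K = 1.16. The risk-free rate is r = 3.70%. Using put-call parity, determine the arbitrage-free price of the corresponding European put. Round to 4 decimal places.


Put-call parity: C - P = S_0 * exp(-qT) - K * exp(-rT).
S_0 * exp(-qT) = 1.1400 * 0.96657150 = 1.10189152
K * exp(-rT) = 1.1600 * 0.96367614 = 1.11786432
P = C - S*exp(-qT) + K*exp(-rT)
P = 0.0938 - 1.10189152 + 1.11786432 = 0.1098

Answer: Put price = 0.1098


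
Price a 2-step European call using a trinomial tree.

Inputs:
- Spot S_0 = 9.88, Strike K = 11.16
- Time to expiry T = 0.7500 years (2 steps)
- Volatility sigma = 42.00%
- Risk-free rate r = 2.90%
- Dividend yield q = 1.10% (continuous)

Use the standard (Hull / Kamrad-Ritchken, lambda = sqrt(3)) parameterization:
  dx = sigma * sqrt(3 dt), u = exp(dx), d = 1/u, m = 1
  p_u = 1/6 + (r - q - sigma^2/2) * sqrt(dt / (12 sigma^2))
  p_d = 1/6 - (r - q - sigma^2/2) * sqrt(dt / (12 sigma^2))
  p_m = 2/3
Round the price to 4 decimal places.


dt = T/N = 0.375000; dx = sigma*sqrt(3*dt) = 0.445477
u = exp(dx) = 1.561235; d = 1/u = 0.640519
p_u = 0.137120, p_m = 0.666667, p_d = 0.196214
Discount per step: exp(-r*dt) = 0.989184
Stock lattice S(k, j) with j the centered position index:
  k=0: S(0,+0) = 9.8800
  k=1: S(1,-1) = 6.3283; S(1,+0) = 9.8800; S(1,+1) = 15.4250
  k=2: S(2,-2) = 4.0534; S(2,-1) = 6.3283; S(2,+0) = 9.8800; S(2,+1) = 15.4250; S(2,+2) = 24.0821
Terminal payoffs V(N, j) = max(S_T - K, 0):
  V(2,-2) = 0.000000; V(2,-1) = 0.000000; V(2,+0) = 0.000000; V(2,+1) = 4.265003; V(2,+2) = 12.922057
Backward induction: V(k, j) = exp(-r*dt) * [p_u * V(k+1, j+1) + p_m * V(k+1, j) + p_d * V(k+1, j-1)]
  V(1,-1) = exp(-r*dt) * [p_u*0.000000 + p_m*0.000000 + p_d*0.000000] = 0.000000
  V(1,+0) = exp(-r*dt) * [p_u*4.265003 + p_m*0.000000 + p_d*0.000000] = 0.578491
  V(1,+1) = exp(-r*dt) * [p_u*12.922057 + p_m*4.265003 + p_d*0.000000] = 4.565286
  V(0,+0) = exp(-r*dt) * [p_u*4.565286 + p_m*0.578491 + p_d*0.000000] = 1.000709

Answer: Price = V(0,0) = 1.0007


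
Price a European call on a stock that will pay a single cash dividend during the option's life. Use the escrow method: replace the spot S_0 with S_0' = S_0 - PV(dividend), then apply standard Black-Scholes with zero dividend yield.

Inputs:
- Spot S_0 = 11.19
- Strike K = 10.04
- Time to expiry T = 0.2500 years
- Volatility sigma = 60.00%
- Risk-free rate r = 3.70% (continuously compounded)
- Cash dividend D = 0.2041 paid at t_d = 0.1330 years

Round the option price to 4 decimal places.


Answer: Price = 1.8350

Derivation:
PV(D) = D * exp(-r * t_d) = 0.2041 * 0.99509109 = 0.20309809
S_0' = S_0 - PV(D) = 11.1900 - 0.20309809 = 10.98690191
d1 = (ln(S_0'/K) + (r + sigma^2/2)*T) / (sigma*sqrt(T)) = 0.48125571
d2 = d1 - sigma*sqrt(T) = 0.18125571
exp(-rT) = 0.99079265
N(d1) = 0.68483262; N(d2) = 0.57191657
C = S_0' * N(d1) - K * exp(-rT) * N(d2) = 10.98690191 * 0.68483262 - 10.0400 * 0.99079265 * 0.57191657 = 1.8350


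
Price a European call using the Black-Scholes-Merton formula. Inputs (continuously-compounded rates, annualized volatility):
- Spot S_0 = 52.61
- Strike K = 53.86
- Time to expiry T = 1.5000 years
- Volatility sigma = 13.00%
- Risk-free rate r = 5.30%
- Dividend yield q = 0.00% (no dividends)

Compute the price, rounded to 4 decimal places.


d1 = (ln(S/K) + (r - q + 0.5*sigma^2) * T) / (sigma * sqrt(T)) = 0.43144388
d2 = d1 - sigma * sqrt(T) = 0.27222705
exp(-rT) = 0.92357802; exp(-qT) = 1.00000000
C = S_0 * exp(-qT) * N(d1) - K * exp(-rT) * N(d2)
N(d1) = 0.66692718; N(d2) = 0.60727628
C = 52.6100 * 1.00000000 * 0.66692718 - 53.8600 * 0.92357802 * 0.60727628 = 4.8787

Answer: Price = 4.8787


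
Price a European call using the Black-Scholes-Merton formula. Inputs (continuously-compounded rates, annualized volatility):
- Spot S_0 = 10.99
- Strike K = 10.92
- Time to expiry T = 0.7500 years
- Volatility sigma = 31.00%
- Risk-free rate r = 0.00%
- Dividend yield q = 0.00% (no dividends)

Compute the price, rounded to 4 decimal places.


d1 = (ln(S/K) + (r - q + 0.5*sigma^2) * T) / (sigma * sqrt(T)) = 0.15803492
d2 = d1 - sigma * sqrt(T) = -0.11043296
exp(-rT) = 1.00000000; exp(-qT) = 1.00000000
C = S_0 * exp(-qT) * N(d1) - K * exp(-rT) * N(d2)
N(d1) = 0.56278536; N(d2) = 0.45603301
C = 10.9900 * 1.00000000 * 0.56278536 - 10.9200 * 1.00000000 * 0.45603301 = 1.2051

Answer: Price = 1.2051


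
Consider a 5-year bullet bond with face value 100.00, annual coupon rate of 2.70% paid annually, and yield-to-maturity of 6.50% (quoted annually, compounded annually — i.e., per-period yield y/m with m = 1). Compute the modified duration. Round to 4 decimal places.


Answer: Modified duration = 4.4289

Derivation:
Coupon per period c = face * coupon_rate / m = 2.700000
Periods per year m = 1; per-period yield y/m = 0.065000
Number of cashflows N = 5
Cashflows (t years, CF_t, discount factor 1/(1+y/m)^(m*t), PV):
  t = 1.0000: CF_t = 2.700000, DF = 0.938967, PV = 2.535211
  t = 2.0000: CF_t = 2.700000, DF = 0.881659, PV = 2.380480
  t = 3.0000: CF_t = 2.700000, DF = 0.827849, PV = 2.235193
  t = 4.0000: CF_t = 2.700000, DF = 0.777323, PV = 2.098772
  t = 5.0000: CF_t = 102.700000, DF = 0.729881, PV = 74.958762
Price P = sum_t PV_t = 84.208418
First compute Macaulay numerator sum_t t * PV_t:
  t * PV_t at t = 1.0000: 2.535211
  t * PV_t at t = 2.0000: 4.760960
  t * PV_t at t = 3.0000: 6.705578
  t * PV_t at t = 4.0000: 8.395089
  t * PV_t at t = 5.0000: 374.793810
Macaulay duration D = 397.190648 / 84.208418 = 4.716757
Modified duration = D / (1 + y/m) = 4.716757 / (1 + 0.065000) = 4.428880


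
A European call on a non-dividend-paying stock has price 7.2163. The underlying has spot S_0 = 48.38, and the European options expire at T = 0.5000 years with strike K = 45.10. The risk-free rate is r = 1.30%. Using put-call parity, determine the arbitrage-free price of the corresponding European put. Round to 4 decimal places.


Answer: Put price = 3.6441

Derivation:
Put-call parity: C - P = S_0 * exp(-qT) - K * exp(-rT).
S_0 * exp(-qT) = 48.3800 * 1.00000000 = 48.38000000
K * exp(-rT) = 45.1000 * 0.99352108 = 44.80780068
P = C - S*exp(-qT) + K*exp(-rT)
P = 7.2163 - 48.38000000 + 44.80780068 = 3.6441


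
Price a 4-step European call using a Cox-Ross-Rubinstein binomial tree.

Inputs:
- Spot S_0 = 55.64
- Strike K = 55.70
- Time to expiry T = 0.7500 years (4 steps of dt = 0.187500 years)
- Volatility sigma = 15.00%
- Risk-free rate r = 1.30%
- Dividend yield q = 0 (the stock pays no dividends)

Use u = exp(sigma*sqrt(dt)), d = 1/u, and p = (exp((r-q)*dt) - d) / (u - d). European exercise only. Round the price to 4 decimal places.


Answer: Price = V(0,0) = 2.9541

Derivation:
dt = T/N = 0.187500
u = exp(sigma*sqrt(dt)) = 1.067108; d = 1/u = 0.937113
p = (exp((r-q)*dt) - d) / (u - d) = 0.502541
Discount per step: exp(-r*dt) = 0.997565
Stock lattice S(k, i) with i counting down-moves:
  k=0: S(0,0) = 55.6400
  k=1: S(1,0) = 59.3739; S(1,1) = 52.1409
  k=2: S(2,0) = 63.3583; S(2,1) = 55.6400; S(2,2) = 48.8619
  k=3: S(3,0) = 67.6101; S(3,1) = 59.3739; S(3,2) = 52.1409; S(3,3) = 45.7891
  k=4: S(4,0) = 72.1473; S(4,1) = 63.3583; S(4,2) = 55.6400; S(4,3) = 48.8619; S(4,4) = 42.9096
Terminal payoffs V(N, i) = max(S_T - K, 0):
  V(4,0) = 16.447309; V(4,1) = 7.658317; V(4,2) = 0.000000; V(4,3) = 0.000000; V(4,4) = 0.000000
Backward induction: V(k, i) = exp(-r*dt) * [p * V(k+1, i) + (1-p) * V(k+1, i+1)].
  V(3,0) = exp(-r*dt) * [p*16.447309 + (1-p)*7.658317] = 12.045751
  V(3,1) = exp(-r*dt) * [p*7.658317 + (1-p)*0.000000] = 3.839251
  V(3,2) = exp(-r*dt) * [p*0.000000 + (1-p)*0.000000] = 0.000000
  V(3,3) = exp(-r*dt) * [p*0.000000 + (1-p)*0.000000] = 0.000000
  V(2,0) = exp(-r*dt) * [p*12.045751 + (1-p)*3.839251] = 7.943969
  V(2,1) = exp(-r*dt) * [p*3.839251 + (1-p)*0.000000] = 1.924685
  V(2,2) = exp(-r*dt) * [p*0.000000 + (1-p)*0.000000] = 0.000000
  V(1,0) = exp(-r*dt) * [p*7.943969 + (1-p)*1.924685] = 4.937574
  V(1,1) = exp(-r*dt) * [p*1.924685 + (1-p)*0.000000] = 0.964879
  V(0,0) = exp(-r*dt) * [p*4.937574 + (1-p)*0.964879] = 2.954113


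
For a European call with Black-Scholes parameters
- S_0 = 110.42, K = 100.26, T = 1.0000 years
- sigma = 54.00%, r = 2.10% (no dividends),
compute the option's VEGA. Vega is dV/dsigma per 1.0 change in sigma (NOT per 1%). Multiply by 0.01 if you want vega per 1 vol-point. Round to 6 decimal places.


Answer: Vega = 39.113097

Derivation:
d1 = 0.4876378982; d2 = -0.0523621018
phi(d1) = 0.3542211324; exp(-qT) = 1.0000000000; exp(-rT) = 0.9792189646
Vega = S * exp(-qT) * phi(d1) * sqrt(T) = 110.4200 * 1.0000000000 * 0.3542211324 * 1.0000000000 = 39.113097


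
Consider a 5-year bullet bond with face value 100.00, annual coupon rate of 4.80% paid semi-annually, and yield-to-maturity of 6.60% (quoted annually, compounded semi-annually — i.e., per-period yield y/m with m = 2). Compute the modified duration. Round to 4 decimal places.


Answer: Modified duration = 4.3370

Derivation:
Coupon per period c = face * coupon_rate / m = 2.400000
Periods per year m = 2; per-period yield y/m = 0.033000
Number of cashflows N = 10
Cashflows (t years, CF_t, discount factor 1/(1+y/m)^(m*t), PV):
  t = 0.5000: CF_t = 2.400000, DF = 0.968054, PV = 2.323330
  t = 1.0000: CF_t = 2.400000, DF = 0.937129, PV = 2.249109
  t = 1.5000: CF_t = 2.400000, DF = 0.907192, PV = 2.177260
  t = 2.0000: CF_t = 2.400000, DF = 0.878211, PV = 2.107706
  t = 2.5000: CF_t = 2.400000, DF = 0.850156, PV = 2.040373
  t = 3.0000: CF_t = 2.400000, DF = 0.822997, PV = 1.975192
  t = 3.5000: CF_t = 2.400000, DF = 0.796705, PV = 1.912093
  t = 4.0000: CF_t = 2.400000, DF = 0.771254, PV = 1.851010
  t = 4.5000: CF_t = 2.400000, DF = 0.746616, PV = 1.791878
  t = 5.0000: CF_t = 102.400000, DF = 0.722764, PV = 74.011080
Price P = sum_t PV_t = 92.439031
First compute Macaulay numerator sum_t t * PV_t:
  t * PV_t at t = 0.5000: 1.161665
  t * PV_t at t = 1.0000: 2.249109
  t * PV_t at t = 1.5000: 3.265890
  t * PV_t at t = 2.0000: 4.215411
  t * PV_t at t = 2.5000: 5.100933
  t * PV_t at t = 3.0000: 5.925576
  t * PV_t at t = 3.5000: 6.692325
  t * PV_t at t = 4.0000: 7.404038
  t * PV_t at t = 4.5000: 8.063449
  t * PV_t at t = 5.0000: 370.055400
Macaulay duration D = 414.133798 / 92.439031 = 4.480075
Modified duration = D / (1 + y/m) = 4.480075 / (1 + 0.033000) = 4.336956


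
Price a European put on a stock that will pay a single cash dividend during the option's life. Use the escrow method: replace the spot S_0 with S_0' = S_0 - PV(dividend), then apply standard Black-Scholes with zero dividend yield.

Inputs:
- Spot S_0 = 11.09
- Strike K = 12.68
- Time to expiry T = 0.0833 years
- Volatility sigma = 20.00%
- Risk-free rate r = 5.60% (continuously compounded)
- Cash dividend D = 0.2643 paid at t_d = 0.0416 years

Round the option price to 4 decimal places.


Answer: Price = 1.7955

Derivation:
PV(D) = D * exp(-r * t_d) = 0.2643 * 0.99767311 = 0.26368500
S_0' = S_0 - PV(D) = 11.0900 - 0.26368500 = 10.82631500
d1 = (ln(S_0'/K) + (r + sigma^2/2)*T) / (sigma*sqrt(T)) = -2.62831361
d2 = d1 - sigma*sqrt(T) = -2.68603709
exp(-rT) = 0.99534606
N(-d1) = 0.99570953; N(-d2) = 0.99638475
P = K * exp(-rT) * N(-d2) - S_0' * N(-d1) = 12.6800 * 0.99534606 * 0.99638475 - 10.82631500 * 0.99570953 = 1.7955


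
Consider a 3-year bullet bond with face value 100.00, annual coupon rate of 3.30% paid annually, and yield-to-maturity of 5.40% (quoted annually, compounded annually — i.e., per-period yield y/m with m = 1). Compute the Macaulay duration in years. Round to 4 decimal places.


Answer: Macaulay duration = 2.9021 years

Derivation:
Coupon per period c = face * coupon_rate / m = 3.300000
Periods per year m = 1; per-period yield y/m = 0.054000
Number of cashflows N = 3
Cashflows (t years, CF_t, discount factor 1/(1+y/m)^(m*t), PV):
  t = 1.0000: CF_t = 3.300000, DF = 0.948767, PV = 3.130930
  t = 2.0000: CF_t = 3.300000, DF = 0.900158, PV = 2.970522
  t = 3.0000: CF_t = 103.300000, DF = 0.854040, PV = 88.222323
Price P = sum_t PV_t = 94.323774
Macaulay numerator sum_t t * PV_t:
  t * PV_t at t = 1.0000: 3.130930
  t * PV_t at t = 2.0000: 5.941043
  t * PV_t at t = 3.0000: 264.666969
Macaulay duration D = (sum_t t * PV_t) / P = 273.738942 / 94.323774 = 2.902120


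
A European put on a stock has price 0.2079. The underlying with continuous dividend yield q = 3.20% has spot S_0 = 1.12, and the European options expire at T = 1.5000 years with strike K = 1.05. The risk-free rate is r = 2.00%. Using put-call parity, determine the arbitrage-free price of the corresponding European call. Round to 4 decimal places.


Put-call parity: C - P = S_0 * exp(-qT) - K * exp(-rT).
S_0 * exp(-qT) = 1.1200 * 0.95313379 = 1.06750984
K * exp(-rT) = 1.0500 * 0.97044553 = 1.01896781
C = P + S*exp(-qT) - K*exp(-rT)
C = 0.2079 + 1.06750984 - 1.01896781 = 0.2564

Answer: Call price = 0.2564


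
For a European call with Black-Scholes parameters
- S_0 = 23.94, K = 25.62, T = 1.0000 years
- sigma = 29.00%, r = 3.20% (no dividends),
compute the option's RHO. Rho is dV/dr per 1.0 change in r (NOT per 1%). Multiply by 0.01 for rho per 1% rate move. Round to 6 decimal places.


d1 = 0.0214738057; d2 = -0.2685261943
phi(d1) = 0.3988503100; exp(-qT) = 1.0000000000; exp(-rT) = 0.9685065821
N(d2) = 0.3941471574
Rho = K*T*exp(-rT)*N(d2) = 25.6200 * 1.0000 * 0.9685065821 * 0.3941471574 = 9.780028

Answer: Rho = 9.780028


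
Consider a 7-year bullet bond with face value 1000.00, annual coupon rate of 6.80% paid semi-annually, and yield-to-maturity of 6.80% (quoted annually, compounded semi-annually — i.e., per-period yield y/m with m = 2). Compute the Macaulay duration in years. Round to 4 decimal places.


Coupon per period c = face * coupon_rate / m = 34.000000
Periods per year m = 2; per-period yield y/m = 0.034000
Number of cashflows N = 14
Cashflows (t years, CF_t, discount factor 1/(1+y/m)^(m*t), PV):
  t = 0.5000: CF_t = 34.000000, DF = 0.967118, PV = 32.882012
  t = 1.0000: CF_t = 34.000000, DF = 0.935317, PV = 31.800785
  t = 1.5000: CF_t = 34.000000, DF = 0.904562, PV = 30.755111
  t = 2.0000: CF_t = 34.000000, DF = 0.874818, PV = 29.743821
  t = 2.5000: CF_t = 34.000000, DF = 0.846052, PV = 28.765785
  t = 3.0000: CF_t = 34.000000, DF = 0.818233, PV = 27.819908
  t = 3.5000: CF_t = 34.000000, DF = 0.791327, PV = 26.905133
  t = 4.0000: CF_t = 34.000000, DF = 0.765307, PV = 26.020438
  t = 4.5000: CF_t = 34.000000, DF = 0.740142, PV = 25.164834
  t = 5.0000: CF_t = 34.000000, DF = 0.715805, PV = 24.337364
  t = 5.5000: CF_t = 34.000000, DF = 0.692268, PV = 23.537102
  t = 6.0000: CF_t = 34.000000, DF = 0.669505, PV = 22.763155
  t = 6.5000: CF_t = 34.000000, DF = 0.647490, PV = 22.014656
  t = 7.0000: CF_t = 1034.000000, DF = 0.626199, PV = 647.489897
Price P = sum_t PV_t = 1000.000000
Macaulay numerator sum_t t * PV_t:
  t * PV_t at t = 0.5000: 16.441006
  t * PV_t at t = 1.0000: 31.800785
  t * PV_t at t = 1.5000: 46.132667
  t * PV_t at t = 2.0000: 59.487642
  t * PV_t at t = 2.5000: 71.914461
  t * PV_t at t = 3.0000: 83.459723
  t * PV_t at t = 3.5000: 94.167966
  t * PV_t at t = 4.0000: 104.081753
  t * PV_t at t = 4.5000: 113.241753
  t * PV_t at t = 5.0000: 121.686818
  t * PV_t at t = 5.5000: 129.454061
  t * PV_t at t = 6.0000: 136.578929
  t * PV_t at t = 6.5000: 143.095267
  t * PV_t at t = 7.0000: 4532.429277
Macaulay duration D = (sum_t t * PV_t) / P = 5683.972108 / 1000.000000 = 5.683972

Answer: Macaulay duration = 5.6840 years


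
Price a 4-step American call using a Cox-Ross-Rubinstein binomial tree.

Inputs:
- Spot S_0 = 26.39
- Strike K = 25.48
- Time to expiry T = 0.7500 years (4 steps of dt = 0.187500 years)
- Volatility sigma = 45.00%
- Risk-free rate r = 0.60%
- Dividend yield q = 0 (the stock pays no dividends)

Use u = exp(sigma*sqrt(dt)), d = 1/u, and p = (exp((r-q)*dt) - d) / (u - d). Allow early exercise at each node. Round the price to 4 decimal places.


dt = T/N = 0.187500
u = exp(sigma*sqrt(dt)) = 1.215136; d = 1/u = 0.822953
p = (exp((r-q)*dt) - d) / (u - d) = 0.454310
Discount per step: exp(-r*dt) = 0.998876
Stock lattice S(k, i) with i counting down-moves:
  k=0: S(0,0) = 26.3900
  k=1: S(1,0) = 32.0674; S(1,1) = 21.7177
  k=2: S(2,0) = 38.9663; S(2,1) = 26.3900; S(2,2) = 17.8727
  k=3: S(3,0) = 47.3493; S(3,1) = 32.0674; S(3,2) = 21.7177; S(3,3) = 14.7084
  k=4: S(4,0) = 57.5358; S(4,1) = 38.9663; S(4,2) = 26.3900; S(4,3) = 17.8727; S(4,4) = 12.1043
Terminal payoffs V(N, i) = max(S_T - K, 0):
  V(4,0) = 32.055837; V(4,1) = 13.486277; V(4,2) = 0.910000; V(4,3) = 0.000000; V(4,4) = 0.000000
Backward induction: V(k, i) = exp(-r*dt) * [p * V(k+1, i) + (1-p) * V(k+1, i+1)]; then take max(V_cont, immediate exercise) for American.
  V(3,0) = exp(-r*dt) * [p*32.055837 + (1-p)*13.486277] = 21.897961; exercise = 21.869312; V(3,0) = max -> 21.897961
  V(3,1) = exp(-r*dt) * [p*13.486277 + (1-p)*0.910000] = 6.616079; exercise = 6.587430; V(3,1) = max -> 6.616079
  V(3,2) = exp(-r*dt) * [p*0.910000 + (1-p)*0.000000] = 0.412957; exercise = 0.000000; V(3,2) = max -> 0.412957
  V(3,3) = exp(-r*dt) * [p*0.000000 + (1-p)*0.000000] = 0.000000; exercise = 0.000000; V(3,3) = max -> 0.000000
  V(2,0) = exp(-r*dt) * [p*21.897961 + (1-p)*6.616079] = 13.543543; exercise = 13.486277; V(2,0) = max -> 13.543543
  V(2,1) = exp(-r*dt) * [p*6.616079 + (1-p)*0.412957] = 3.227463; exercise = 0.910000; V(2,1) = max -> 3.227463
  V(2,2) = exp(-r*dt) * [p*0.412957 + (1-p)*0.000000] = 0.187400; exercise = 0.000000; V(2,2) = max -> 0.187400
  V(1,0) = exp(-r*dt) * [p*13.543543 + (1-p)*3.227463] = 7.905261; exercise = 6.587430; V(1,0) = max -> 7.905261
  V(1,1) = exp(-r*dt) * [p*3.227463 + (1-p)*0.187400] = 1.566767; exercise = 0.000000; V(1,1) = max -> 1.566767
  V(0,0) = exp(-r*dt) * [p*7.905261 + (1-p)*1.566767] = 4.441407; exercise = 0.910000; V(0,0) = max -> 4.441407

Answer: Price = V(0,0) = 4.4414


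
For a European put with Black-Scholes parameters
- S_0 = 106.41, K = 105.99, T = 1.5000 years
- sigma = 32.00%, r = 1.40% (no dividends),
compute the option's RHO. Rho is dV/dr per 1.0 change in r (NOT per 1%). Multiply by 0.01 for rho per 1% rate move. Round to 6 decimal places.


d1 = 0.2596326636; d2 = -0.1322856953
phi(d1) = 0.3857201806; exp(-qT) = 1.0000000000; exp(-rT) = 0.9792189646
N(-d2) = 0.5526208393
Rho = -K*T*exp(-rT)*N(-d2) = -105.9900 * 1.5000 * 0.9792189646 * 0.5526208393 = -86.032635

Answer: Rho = -86.032635


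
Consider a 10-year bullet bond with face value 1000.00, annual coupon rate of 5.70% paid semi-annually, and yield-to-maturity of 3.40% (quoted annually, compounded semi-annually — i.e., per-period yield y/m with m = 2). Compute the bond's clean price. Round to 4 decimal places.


Coupon per period c = face * coupon_rate / m = 28.500000
Periods per year m = 2; per-period yield y/m = 0.017000
Number of cashflows N = 20
Cashflows (t years, CF_t, discount factor 1/(1+y/m)^(m*t), PV):
  t = 0.5000: CF_t = 28.500000, DF = 0.983284, PV = 28.023599
  t = 1.0000: CF_t = 28.500000, DF = 0.966848, PV = 27.555161
  t = 1.5000: CF_t = 28.500000, DF = 0.950686, PV = 27.094554
  t = 2.0000: CF_t = 28.500000, DF = 0.934795, PV = 26.641646
  t = 2.5000: CF_t = 28.500000, DF = 0.919169, PV = 26.196308
  t = 3.0000: CF_t = 28.500000, DF = 0.903804, PV = 25.758415
  t = 3.5000: CF_t = 28.500000, DF = 0.888696, PV = 25.327842
  t = 4.0000: CF_t = 28.500000, DF = 0.873841, PV = 24.904466
  t = 4.5000: CF_t = 28.500000, DF = 0.859234, PV = 24.488167
  t = 5.0000: CF_t = 28.500000, DF = 0.844871, PV = 24.078827
  t = 5.5000: CF_t = 28.500000, DF = 0.830748, PV = 23.676330
  t = 6.0000: CF_t = 28.500000, DF = 0.816862, PV = 23.280560
  t = 6.5000: CF_t = 28.500000, DF = 0.803207, PV = 22.891406
  t = 7.0000: CF_t = 28.500000, DF = 0.789781, PV = 22.508757
  t = 7.5000: CF_t = 28.500000, DF = 0.776579, PV = 22.132505
  t = 8.0000: CF_t = 28.500000, DF = 0.763598, PV = 21.762542
  t = 8.5000: CF_t = 28.500000, DF = 0.750834, PV = 21.398763
  t = 9.0000: CF_t = 28.500000, DF = 0.738283, PV = 21.041064
  t = 9.5000: CF_t = 28.500000, DF = 0.725942, PV = 20.689346
  t = 10.0000: CF_t = 1028.500000, DF = 0.713807, PV = 734.150734
Price P = sum_t PV_t = 1193.600993

Answer: Price = 1193.6010


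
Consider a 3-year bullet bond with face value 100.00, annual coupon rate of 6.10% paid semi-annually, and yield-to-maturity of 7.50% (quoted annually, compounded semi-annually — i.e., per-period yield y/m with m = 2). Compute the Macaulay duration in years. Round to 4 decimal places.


Answer: Macaulay duration = 2.7818 years

Derivation:
Coupon per period c = face * coupon_rate / m = 3.050000
Periods per year m = 2; per-period yield y/m = 0.037500
Number of cashflows N = 6
Cashflows (t years, CF_t, discount factor 1/(1+y/m)^(m*t), PV):
  t = 0.5000: CF_t = 3.050000, DF = 0.963855, PV = 2.939759
  t = 1.0000: CF_t = 3.050000, DF = 0.929017, PV = 2.833503
  t = 1.5000: CF_t = 3.050000, DF = 0.895438, PV = 2.731087
  t = 2.0000: CF_t = 3.050000, DF = 0.863073, PV = 2.632373
  t = 2.5000: CF_t = 3.050000, DF = 0.831878, PV = 2.537227
  t = 3.0000: CF_t = 103.050000, DF = 0.801810, PV = 82.626501
Price P = sum_t PV_t = 96.300450
Macaulay numerator sum_t t * PV_t:
  t * PV_t at t = 0.5000: 1.469880
  t * PV_t at t = 1.0000: 2.833503
  t * PV_t at t = 1.5000: 4.096630
  t * PV_t at t = 2.0000: 5.264746
  t * PV_t at t = 2.5000: 6.343067
  t * PV_t at t = 3.0000: 247.879504
Macaulay duration D = (sum_t t * PV_t) / P = 267.887330 / 96.300450 = 2.781787


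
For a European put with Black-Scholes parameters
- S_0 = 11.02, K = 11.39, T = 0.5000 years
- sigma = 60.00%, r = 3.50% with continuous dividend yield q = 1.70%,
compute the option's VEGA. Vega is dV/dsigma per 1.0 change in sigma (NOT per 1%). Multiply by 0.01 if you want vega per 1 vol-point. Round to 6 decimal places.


d1 = 0.1555069852; d2 = -0.2687570835
phi(d1) = 0.3941476300; exp(-qT) = 0.9915360229; exp(-rT) = 0.9826522357
Vega = S * exp(-qT) * phi(d1) * sqrt(T) = 11.0200 * 0.9915360229 * 0.3941476300 * 0.7071067812 = 3.045328

Answer: Vega = 3.045328


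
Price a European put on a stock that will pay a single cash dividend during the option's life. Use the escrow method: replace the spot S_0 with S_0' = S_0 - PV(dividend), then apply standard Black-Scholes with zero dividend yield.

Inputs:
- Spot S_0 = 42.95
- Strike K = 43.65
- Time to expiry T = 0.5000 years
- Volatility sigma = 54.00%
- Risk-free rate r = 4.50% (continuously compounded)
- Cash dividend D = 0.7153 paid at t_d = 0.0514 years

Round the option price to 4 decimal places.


Answer: Price = 6.6521

Derivation:
PV(D) = D * exp(-r * t_d) = 0.7153 * 0.99768967 = 0.71364742
S_0' = S_0 - PV(D) = 42.9500 - 0.71364742 = 42.23635258
d1 = (ln(S_0'/K) + (r + sigma^2/2)*T) / (sigma*sqrt(T)) = 0.16362452
d2 = d1 - sigma*sqrt(T) = -0.21821314
exp(-rT) = 0.97775124
N(-d1) = 0.43501337; N(-d2) = 0.58636848
P = K * exp(-rT) * N(-d2) - S_0' * N(-d1) = 43.6500 * 0.97775124 * 0.58636848 - 42.23635258 * 0.43501337 = 6.6521


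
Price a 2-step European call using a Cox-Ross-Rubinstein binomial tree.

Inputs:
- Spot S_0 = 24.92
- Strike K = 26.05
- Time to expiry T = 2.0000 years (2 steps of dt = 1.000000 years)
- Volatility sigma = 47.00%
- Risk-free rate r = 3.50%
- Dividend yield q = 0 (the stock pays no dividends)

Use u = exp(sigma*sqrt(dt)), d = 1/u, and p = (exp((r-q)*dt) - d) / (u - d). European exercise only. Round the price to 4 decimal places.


Answer: Price = V(0,0) = 6.2421

Derivation:
dt = T/N = 1.000000
u = exp(sigma*sqrt(dt)) = 1.599994; d = 1/u = 0.625002
p = (exp((r-q)*dt) - d) / (u - d) = 0.421150
Discount per step: exp(-r*dt) = 0.965605
Stock lattice S(k, i) with i counting down-moves:
  k=0: S(0,0) = 24.9200
  k=1: S(1,0) = 39.8719; S(1,1) = 15.5751
  k=2: S(2,0) = 63.7947; S(2,1) = 24.9200; S(2,2) = 9.7344
Terminal payoffs V(N, i) = max(S_T - K, 0):
  V(2,0) = 37.744737; V(2,1) = 0.000000; V(2,2) = 0.000000
Backward induction: V(k, i) = exp(-r*dt) * [p * V(k+1, i) + (1-p) * V(k+1, i+1)].
  V(1,0) = exp(-r*dt) * [p*37.744737 + (1-p)*0.000000] = 15.349438
  V(1,1) = exp(-r*dt) * [p*0.000000 + (1-p)*0.000000] = 0.000000
  V(0,0) = exp(-r*dt) * [p*15.349438 + (1-p)*0.000000] = 6.242069


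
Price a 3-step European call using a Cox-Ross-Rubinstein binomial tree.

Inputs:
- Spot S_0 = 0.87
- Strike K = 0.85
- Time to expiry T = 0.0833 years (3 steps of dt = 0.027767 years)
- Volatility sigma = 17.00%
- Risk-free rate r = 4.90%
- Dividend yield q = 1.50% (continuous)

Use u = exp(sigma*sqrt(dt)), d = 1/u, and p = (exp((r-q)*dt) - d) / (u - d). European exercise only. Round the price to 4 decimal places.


dt = T/N = 0.027767
u = exp(sigma*sqrt(dt)) = 1.028733; d = 1/u = 0.972070
p = (exp((r-q)*dt) - d) / (u - d) = 0.509588
Discount per step: exp(-r*dt) = 0.998640
Stock lattice S(k, i) with i counting down-moves:
  k=0: S(0,0) = 0.8700
  k=1: S(1,0) = 0.8950; S(1,1) = 0.8457
  k=2: S(2,0) = 0.9207; S(2,1) = 0.8700; S(2,2) = 0.8221
  k=3: S(3,0) = 0.9472; S(3,1) = 0.8950; S(3,2) = 0.8457; S(3,3) = 0.7991
Terminal payoffs V(N, i) = max(S_T - K, 0):
  V(3,0) = 0.097168; V(3,1) = 0.044997; V(3,2) = 0.000000; V(3,3) = 0.000000
Backward induction: V(k, i) = exp(-r*dt) * [p * V(k+1, i) + (1-p) * V(k+1, i+1)].
  V(2,0) = exp(-r*dt) * [p*0.097168 + (1-p)*0.044997] = 0.071485
  V(2,1) = exp(-r*dt) * [p*0.044997 + (1-p)*0.000000] = 0.022899
  V(2,2) = exp(-r*dt) * [p*0.000000 + (1-p)*0.000000] = 0.000000
  V(1,0) = exp(-r*dt) * [p*0.071485 + (1-p)*0.022899] = 0.047593
  V(1,1) = exp(-r*dt) * [p*0.022899 + (1-p)*0.000000] = 0.011653
  V(0,0) = exp(-r*dt) * [p*0.047593 + (1-p)*0.011653] = 0.029927

Answer: Price = V(0,0) = 0.0299


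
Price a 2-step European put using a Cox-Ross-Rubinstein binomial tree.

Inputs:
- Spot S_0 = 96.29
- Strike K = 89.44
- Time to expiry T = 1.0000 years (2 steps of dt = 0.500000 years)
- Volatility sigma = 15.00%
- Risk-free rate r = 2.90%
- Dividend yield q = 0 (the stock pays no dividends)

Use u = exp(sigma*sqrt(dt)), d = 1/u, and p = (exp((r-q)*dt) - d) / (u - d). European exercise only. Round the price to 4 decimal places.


Answer: Price = V(0,0) = 2.3522

Derivation:
dt = T/N = 0.500000
u = exp(sigma*sqrt(dt)) = 1.111895; d = 1/u = 0.899365
p = (exp((r-q)*dt) - d) / (u - d) = 0.542231
Discount per step: exp(-r*dt) = 0.985605
Stock lattice S(k, i) with i counting down-moves:
  k=0: S(0,0) = 96.2900
  k=1: S(1,0) = 107.0644; S(1,1) = 86.5999
  k=2: S(2,0) = 119.0444; S(2,1) = 96.2900; S(2,2) = 77.8849
Terminal payoffs V(N, i) = max(K - S_T, 0):
  V(2,0) = 0.000000; V(2,1) = 0.000000; V(2,2) = 11.555073
Backward induction: V(k, i) = exp(-r*dt) * [p * V(k+1, i) + (1-p) * V(k+1, i+1)].
  V(1,0) = exp(-r*dt) * [p*0.000000 + (1-p)*0.000000] = 0.000000
  V(1,1) = exp(-r*dt) * [p*0.000000 + (1-p)*11.555073] = 5.213409
  V(0,0) = exp(-r*dt) * [p*0.000000 + (1-p)*5.213409] = 2.352182
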